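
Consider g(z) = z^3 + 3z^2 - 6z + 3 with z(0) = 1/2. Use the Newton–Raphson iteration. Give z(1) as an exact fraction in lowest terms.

8/9

g'(z) = 3z^2 + 6z - 6.
g(1/2) = 7/8, g'(1/2) = -9/4, so z(1) = (1/2) - (7/8)/(-9/4) = 8/9.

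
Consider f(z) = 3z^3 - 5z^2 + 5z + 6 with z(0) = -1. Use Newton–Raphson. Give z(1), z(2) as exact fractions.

z(1) = -17/24, z(2) = -24517/38244

f'(z) = 9z^2 - 10z + 5.
f(-1) = -7, f'(-1) = 24, so z(1) = (-1) - (-7)/24 = -17/24.
f(-17/24) = -1715/1536, f'(-17/24) = 3187/192, so z(2) = (-17/24) - (-1715/1536)/(3187/192) = -24517/38244.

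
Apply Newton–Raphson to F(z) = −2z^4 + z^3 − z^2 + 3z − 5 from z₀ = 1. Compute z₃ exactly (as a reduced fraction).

235/196

F'(z) = −8z^3 + 3z^2 − 2z + 3.
F(1) = −4, F'(1) = −4, so z₁ = 1 − (−4)/(−4) = 0.
F(0) = −5, F'(0) = 3, so z₂ = 0 − (−5)/3 = 5/3.
F(5/3) = −1100/81, F'(5/3) = −784/27, so z₃ = (5/3) − (−1100/81)/(−784/27) = 235/196.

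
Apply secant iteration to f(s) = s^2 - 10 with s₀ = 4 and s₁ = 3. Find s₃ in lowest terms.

f(4) = 6, f(3) = -1. s₂ = 3 - (-1)·(3 - 4)/((-1) - 6) = 22/7.
f(3) = -1, f(22/7) = -6/49. s₃ = (22/7) - (-6/49)·((22/7) - 3)/((-6/49) - (-1)) = 136/43.

136/43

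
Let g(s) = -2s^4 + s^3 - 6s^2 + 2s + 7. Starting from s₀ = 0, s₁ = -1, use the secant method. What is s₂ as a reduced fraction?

g(0) = 7, g(-1) = -4. s₂ = (-1) - (-4)·((-1) - 0)/((-4) - 7) = -7/11.

-7/11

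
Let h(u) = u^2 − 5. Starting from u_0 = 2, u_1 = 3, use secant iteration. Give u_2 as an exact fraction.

h(2) = −1, h(3) = 4. u_2 = 3 − 4·(3 − 2)/(4 − (−1)) = 11/5.

11/5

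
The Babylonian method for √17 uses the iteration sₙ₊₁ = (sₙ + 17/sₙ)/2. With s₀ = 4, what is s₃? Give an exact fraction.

9478657/2298912

s₁ = (4 + 17/4)/2 = 33/8.
s₂ = (33/8 + 17/(33/8))/2 = 2177/528.
s₃ = (2177/528 + 17/(2177/528))/2 = 9478657/2298912.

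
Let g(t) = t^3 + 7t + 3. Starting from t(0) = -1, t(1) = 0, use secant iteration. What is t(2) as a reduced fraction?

g(-1) = -5, g(0) = 3. t(2) = 0 - 3·(0 - (-1))/(3 - (-5)) = -3/8.

-3/8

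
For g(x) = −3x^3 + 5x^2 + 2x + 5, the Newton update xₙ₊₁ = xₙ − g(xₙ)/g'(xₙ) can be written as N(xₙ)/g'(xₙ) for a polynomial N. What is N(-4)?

459

g'(x) = −9x^2 + 10x + 2.
N(x) = x·g'(x) − g(x) = x·(−9x^2 + 10x + 2) − (−3x^3 + 5x^2 + 2x + 5) = −6x^3 + 5x^2 − 5.
N(-4) = 459.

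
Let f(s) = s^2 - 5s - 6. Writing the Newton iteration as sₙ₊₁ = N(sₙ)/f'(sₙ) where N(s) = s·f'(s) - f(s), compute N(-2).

f'(s) = 2s - 5.
N(s) = s·f'(s) - f(s) = s·(2s - 5) - (s^2 - 5s - 6) = s^2 + 6.
N(-2) = 10.

10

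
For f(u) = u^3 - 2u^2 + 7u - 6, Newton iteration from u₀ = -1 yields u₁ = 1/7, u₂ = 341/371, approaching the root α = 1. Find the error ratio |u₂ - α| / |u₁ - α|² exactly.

35/318

u₁ - α = 1/7 - 1 = -6/7, so |u₁ - α| = 6/7.
u₂ - α = 341/371 - 1 = -30/371, so |u₂ - α| = 30/371.
|u₁ - α|² = 36/49.
Ratio = (30/371) / (36/49) = 35/318.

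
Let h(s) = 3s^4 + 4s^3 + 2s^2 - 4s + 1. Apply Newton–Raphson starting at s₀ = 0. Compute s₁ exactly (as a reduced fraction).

h'(s) = 12s^3 + 12s^2 + 4s - 4.
h(0) = 1, h'(0) = -4, so s₁ = 0 - 1/(-4) = 1/4.

1/4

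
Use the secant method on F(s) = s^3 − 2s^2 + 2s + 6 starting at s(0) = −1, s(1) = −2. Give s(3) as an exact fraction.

F(−1) = 1, F(−2) = −14. s(2) = (−2) − (−14)·((−2) − (−1))/((−14) − 1) = −16/15.
F(−2) = −14, F(−16/15) = 1274/3375. s(3) = (−16/15) − (1274/3375)·((−16/15) − (−2))/((1274/3375) − (−14)) = −1891/1733.

−1891/1733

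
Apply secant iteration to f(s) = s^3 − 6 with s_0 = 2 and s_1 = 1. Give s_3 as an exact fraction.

f(2) = 2, f(1) = −5. s_2 = 1 − (−5)·(1 − 2)/((−5) − 2) = 12/7.
f(1) = −5, f(12/7) = −330/343. s_3 = (12/7) − (−330/343)·((12/7) − 1)/((−330/343) − (−5)) = 522/277.

522/277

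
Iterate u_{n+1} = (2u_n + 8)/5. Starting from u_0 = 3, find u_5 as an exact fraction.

8344/3125

u_1 = (2·3 + 8)/5 = 14/5.
u_2 = (2·(14/5) + 8)/5 = 68/25.
u_3 = (2·(68/25) + 8)/5 = 336/125.
u_4 = (2·(336/125) + 8)/5 = 1672/625.
u_5 = (2·(1672/625) + 8)/5 = 8344/3125.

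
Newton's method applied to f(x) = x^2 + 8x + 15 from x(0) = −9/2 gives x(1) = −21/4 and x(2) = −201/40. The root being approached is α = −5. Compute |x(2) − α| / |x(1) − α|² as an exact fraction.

x(1) − α = −21/4 − (−5) = −21/4 + 5 = −1/4, so |x(1) − α| = 1/4.
x(2) − α = −201/40 − (−5) = −201/40 + 5 = −1/40, so |x(2) − α| = 1/40.
|x(1) − α|² = 1/16.
Ratio = (1/40) / (1/16) = 2/5.

2/5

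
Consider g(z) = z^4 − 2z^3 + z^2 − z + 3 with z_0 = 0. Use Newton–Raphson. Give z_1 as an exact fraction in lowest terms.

g'(z) = 4z^3 − 6z^2 + 2z − 1.
g(0) = 3, g'(0) = −1, so z_1 = 0 − 3/(−1) = 3.

3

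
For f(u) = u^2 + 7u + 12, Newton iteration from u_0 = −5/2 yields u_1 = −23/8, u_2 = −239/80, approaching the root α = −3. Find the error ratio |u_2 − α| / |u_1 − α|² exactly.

u_1 − α = −23/8 − (−3) = −23/8 + 3 = 1/8, so |u_1 − α| = 1/8.
u_2 − α = −239/80 − (−3) = −239/80 + 3 = 1/80, so |u_2 − α| = 1/80.
|u_1 − α|² = 1/64.
Ratio = (1/80) / (1/64) = 4/5.

4/5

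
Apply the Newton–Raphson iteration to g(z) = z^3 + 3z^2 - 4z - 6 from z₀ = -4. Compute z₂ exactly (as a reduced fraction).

g'(z) = 3z^2 + 6z - 4.
g(-4) = -6, g'(-4) = 20, so z₁ = (-4) - (-6)/20 = -37/10.
g(-37/10) = -783/1000, g'(-37/10) = 1487/100, so z₂ = (-37/10) - (-783/1000)/(1487/100) = -27118/7435.

-27118/7435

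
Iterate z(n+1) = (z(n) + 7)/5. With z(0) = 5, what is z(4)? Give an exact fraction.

1097/625

z(1) = (5 + 7)/5 = 12/5.
z(2) = ((12/5) + 7)/5 = 47/25.
z(3) = ((47/25) + 7)/5 = 222/125.
z(4) = ((222/125) + 7)/5 = 1097/625.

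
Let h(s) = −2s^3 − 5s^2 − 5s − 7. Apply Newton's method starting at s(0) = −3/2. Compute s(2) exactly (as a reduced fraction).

−62995/28098

h'(s) = −6s^2 − 10s − 5.
h(−3/2) = −4, h'(−3/2) = −7/2, so s(1) = (−3/2) − (−4)/(−7/2) = −37/14.
h(−37/14) = 2816/343, h'(−37/14) = −2007/98, so s(2) = (−37/14) − (2816/343)/(−2007/98) = −62995/28098.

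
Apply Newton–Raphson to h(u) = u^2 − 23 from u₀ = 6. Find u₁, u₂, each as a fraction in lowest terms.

h'(u) = 2u.
h(6) = 13, h'(6) = 12, so u₁ = 6 − 13/12 = 59/12.
h(59/12) = 169/144, h'(59/12) = 59/6, so u₂ = (59/12) − (169/144)/(59/6) = 6793/1416.

u₁ = 59/12, u₂ = 6793/1416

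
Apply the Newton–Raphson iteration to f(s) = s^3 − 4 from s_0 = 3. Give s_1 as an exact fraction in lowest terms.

58/27

f'(s) = 3s^2.
f(3) = 23, f'(3) = 27, so s_1 = 3 − 23/27 = 58/27.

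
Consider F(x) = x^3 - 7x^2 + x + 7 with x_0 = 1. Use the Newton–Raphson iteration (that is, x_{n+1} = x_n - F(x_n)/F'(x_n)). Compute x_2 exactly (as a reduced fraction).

F'(x) = 3x^2 - 14x + 1.
F(1) = 2, F'(1) = -10, so x_1 = 1 - 2/(-10) = 6/5.
F(6/5) = -19/125, F'(6/5) = -287/25, so x_2 = (6/5) - (-19/125)/(-287/25) = 1703/1435.

1703/1435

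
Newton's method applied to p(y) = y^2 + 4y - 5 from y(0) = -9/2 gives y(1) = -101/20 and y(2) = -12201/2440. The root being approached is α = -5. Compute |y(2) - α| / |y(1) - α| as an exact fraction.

y(1) - α = -101/20 - (-5) = -101/20 + 5 = -1/20, so |y(1) - α| = 1/20.
y(2) - α = -12201/2440 - (-5) = -12201/2440 + 5 = -1/2440, so |y(2) - α| = 1/2440.
Ratio = (1/2440) / (1/20) = 1/122.

1/122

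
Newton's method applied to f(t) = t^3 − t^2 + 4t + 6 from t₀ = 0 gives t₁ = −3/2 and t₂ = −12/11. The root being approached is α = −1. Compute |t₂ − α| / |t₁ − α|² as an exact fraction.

4/11

t₁ − α = −3/2 − (−1) = −3/2 + 1 = −1/2, so |t₁ − α| = 1/2.
t₂ − α = −12/11 − (−1) = −12/11 + 1 = −1/11, so |t₂ − α| = 1/11.
|t₁ − α|² = 1/4.
Ratio = (1/11) / (1/4) = 4/11.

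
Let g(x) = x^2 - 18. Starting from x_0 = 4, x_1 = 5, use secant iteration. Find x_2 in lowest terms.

g(4) = -2, g(5) = 7. x_2 = 5 - 7·(5 - 4)/(7 - (-2)) = 38/9.

38/9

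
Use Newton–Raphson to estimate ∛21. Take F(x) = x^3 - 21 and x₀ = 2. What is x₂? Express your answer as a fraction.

68797/24642

F'(x) = 3x^2.
F(2) = -13, F'(2) = 12, so x₁ = 2 - (-13)/12 = 37/12.
F(37/12) = 14365/1728, F'(37/12) = 1369/48, so x₂ = (37/12) - (14365/1728)/(1369/48) = 68797/24642.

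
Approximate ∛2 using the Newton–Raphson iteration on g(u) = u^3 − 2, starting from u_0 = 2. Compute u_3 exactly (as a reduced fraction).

g'(u) = 3u^2.
g(2) = 6, g'(2) = 12, so u_1 = 2 − 6/12 = 3/2.
g(3/2) = 11/8, g'(3/2) = 27/4, so u_2 = (3/2) − (11/8)/(27/4) = 35/27.
g(35/27) = 3509/19683, g'(35/27) = 1225/243, so u_3 = (35/27) − (3509/19683)/(1225/243) = 125116/99225.

125116/99225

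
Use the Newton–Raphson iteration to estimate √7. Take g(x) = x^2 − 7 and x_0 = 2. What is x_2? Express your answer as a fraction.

g'(x) = 2x.
g(2) = −3, g'(2) = 4, so x_1 = 2 − (−3)/4 = 11/4.
g(11/4) = 9/16, g'(11/4) = 11/2, so x_2 = (11/4) − (9/16)/(11/2) = 233/88.

233/88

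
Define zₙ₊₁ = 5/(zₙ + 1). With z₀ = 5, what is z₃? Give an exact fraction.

z₁ = 5/(5 + 1) = 5/6.
z₂ = 5/(5/6 + 1) = 30/11.
z₃ = 5/(30/11 + 1) = 55/41.

55/41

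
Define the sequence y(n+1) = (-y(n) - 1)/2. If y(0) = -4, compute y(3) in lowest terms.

1/8

y(1) = (-(-4) - 1)/2 = 3/2.
y(2) = (-(3/2) - 1)/2 = -5/4.
y(3) = (-(-5/4) - 1)/2 = 1/8.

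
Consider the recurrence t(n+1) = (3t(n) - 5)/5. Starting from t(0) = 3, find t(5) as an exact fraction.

t(1) = (3·3 - 5)/5 = 4/5.
t(2) = (3·(4/5) - 5)/5 = -13/25.
t(3) = (3·(-13/25) - 5)/5 = -164/125.
t(4) = (3·(-164/125) - 5)/5 = -1117/625.
t(5) = (3·(-1117/625) - 5)/5 = -6476/3125.

-6476/3125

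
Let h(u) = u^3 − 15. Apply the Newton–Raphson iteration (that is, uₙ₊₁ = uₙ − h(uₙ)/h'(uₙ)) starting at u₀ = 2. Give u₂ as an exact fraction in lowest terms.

h'(u) = 3u^2.
h(2) = −7, h'(2) = 12, so u₁ = 2 − (−7)/12 = 31/12.
h(31/12) = 3871/1728, h'(31/12) = 961/48, so u₂ = (31/12) − (3871/1728)/(961/48) = 42751/17298.

42751/17298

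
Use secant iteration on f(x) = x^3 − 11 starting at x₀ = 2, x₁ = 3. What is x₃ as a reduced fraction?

16025/7267

f(2) = −3, f(3) = 16. x₂ = 3 − 16·(3 − 2)/(16 − (−3)) = 41/19.
f(3) = 16, f(41/19) = −6528/6859. x₃ = (41/19) − (−6528/6859)·((41/19) − 3)/((−6528/6859) − 16) = 16025/7267.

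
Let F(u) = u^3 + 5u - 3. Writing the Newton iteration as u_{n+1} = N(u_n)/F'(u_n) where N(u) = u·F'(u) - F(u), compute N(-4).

F'(u) = 3u^2 + 5.
N(u) = u·F'(u) - F(u) = u·(3u^2 + 5) - (u^3 + 5u - 3) = 2u^3 + 3.
N(-4) = -125.

-125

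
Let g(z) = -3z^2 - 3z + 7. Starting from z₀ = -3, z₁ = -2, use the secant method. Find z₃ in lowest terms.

g(-3) = -11, g(-2) = 1. z₂ = (-2) - 1·((-2) - (-3))/(1 - (-11)) = -25/12.
g(-2) = 1, g(-25/12) = 11/48. z₃ = (-25/12) - (11/48)·((-25/12) - (-2))/((11/48) - 1) = -78/37.

-78/37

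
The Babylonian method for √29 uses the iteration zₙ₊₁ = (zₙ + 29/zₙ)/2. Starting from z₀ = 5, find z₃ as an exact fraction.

528527/98145

z₁ = (5 + 29/5)/2 = 27/5.
z₂ = (27/5 + 29/(27/5))/2 = 727/135.
z₃ = (727/135 + 29/(727/135))/2 = 528527/98145.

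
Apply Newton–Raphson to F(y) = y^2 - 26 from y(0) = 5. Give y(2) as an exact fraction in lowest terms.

5201/1020

F'(y) = 2y.
F(5) = -1, F'(5) = 10, so y(1) = 5 - (-1)/10 = 51/10.
F(51/10) = 1/100, F'(51/10) = 51/5, so y(2) = (51/10) - (1/100)/(51/5) = 5201/1020.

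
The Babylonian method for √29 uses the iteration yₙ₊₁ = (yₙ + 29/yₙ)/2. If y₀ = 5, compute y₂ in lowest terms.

y₁ = (5 + 29/5)/2 = 27/5.
y₂ = (27/5 + 29/(27/5))/2 = 727/135.

727/135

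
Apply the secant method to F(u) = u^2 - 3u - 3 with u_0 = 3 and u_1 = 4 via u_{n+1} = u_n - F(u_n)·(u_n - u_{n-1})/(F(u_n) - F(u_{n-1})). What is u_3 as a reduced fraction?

72/19

F(3) = -3, F(4) = 1. u_2 = 4 - 1·(4 - 3)/(1 - (-3)) = 15/4.
F(4) = 1, F(15/4) = -3/16. u_3 = (15/4) - (-3/16)·((15/4) - 4)/((-3/16) - 1) = 72/19.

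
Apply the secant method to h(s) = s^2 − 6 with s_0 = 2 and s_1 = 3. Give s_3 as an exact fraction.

h(2) = −2, h(3) = 3. s_2 = 3 − 3·(3 − 2)/(3 − (−2)) = 12/5.
h(3) = 3, h(12/5) = −6/25. s_3 = (12/5) − (−6/25)·((12/5) − 3)/((−6/25) − 3) = 22/9.

22/9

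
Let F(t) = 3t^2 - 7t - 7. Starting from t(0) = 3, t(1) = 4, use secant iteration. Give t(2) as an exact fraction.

43/14

F(3) = -1, F(4) = 13. t(2) = 4 - 13·(4 - 3)/(13 - (-1)) = 43/14.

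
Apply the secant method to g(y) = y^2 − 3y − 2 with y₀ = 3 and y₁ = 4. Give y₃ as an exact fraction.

g(3) = −2, g(4) = 2. y₂ = 4 − 2·(4 − 3)/(2 − (−2)) = 7/2.
g(4) = 2, g(7/2) = −1/4. y₃ = (7/2) − (−1/4)·((7/2) − 4)/((−1/4) − 2) = 32/9.

32/9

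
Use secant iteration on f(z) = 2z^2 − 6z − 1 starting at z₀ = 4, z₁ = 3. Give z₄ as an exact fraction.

f(4) = 7, f(3) = −1. z₂ = 3 − (−1)·(3 − 4)/((−1) − 7) = 25/8.
f(3) = −1, f(25/8) = −7/32. z₃ = (25/8) − (−7/32)·((25/8) − 3)/((−7/32) − (−1)) = 79/25.
f(25/8) = −7/32, f(79/25) = 7/625. z₄ = (79/25) − (7/625)·((79/25) − (25/8))/((7/625) − (−7/32)) = 2075/657.

2075/657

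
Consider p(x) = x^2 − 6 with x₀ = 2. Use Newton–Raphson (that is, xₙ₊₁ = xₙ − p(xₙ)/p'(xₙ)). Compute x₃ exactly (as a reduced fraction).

4801/1960

p'(x) = 2x.
p(2) = −2, p'(2) = 4, so x₁ = 2 − (−2)/4 = 5/2.
p(5/2) = 1/4, p'(5/2) = 5, so x₂ = (5/2) − (1/4)/5 = 49/20.
p(49/20) = 1/400, p'(49/20) = 49/10, so x₃ = (49/20) − (1/400)/(49/10) = 4801/1960.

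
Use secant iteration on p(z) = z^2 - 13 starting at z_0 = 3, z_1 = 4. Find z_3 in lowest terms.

191/53

p(3) = -4, p(4) = 3. z_2 = 4 - 3·(4 - 3)/(3 - (-4)) = 25/7.
p(4) = 3, p(25/7) = -12/49. z_3 = (25/7) - (-12/49)·((25/7) - 4)/((-12/49) - 3) = 191/53.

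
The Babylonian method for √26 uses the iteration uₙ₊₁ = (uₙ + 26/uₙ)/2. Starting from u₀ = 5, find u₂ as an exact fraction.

5201/1020

u₁ = (5 + 26/5)/2 = 51/10.
u₂ = (51/10 + 26/(51/10))/2 = 5201/1020.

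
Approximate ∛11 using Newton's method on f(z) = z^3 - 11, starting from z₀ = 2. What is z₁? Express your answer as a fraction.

9/4

f'(z) = 3z^2.
f(2) = -3, f'(2) = 12, so z₁ = 2 - (-3)/12 = 9/4.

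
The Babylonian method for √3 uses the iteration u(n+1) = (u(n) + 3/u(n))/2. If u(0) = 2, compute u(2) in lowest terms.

97/56

u(1) = (2 + 3/2)/2 = 7/4.
u(2) = (7/4 + 3/(7/4))/2 = 97/56.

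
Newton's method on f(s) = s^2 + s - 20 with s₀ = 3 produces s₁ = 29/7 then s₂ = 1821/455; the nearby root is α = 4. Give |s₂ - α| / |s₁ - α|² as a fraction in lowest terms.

s₁ - α = 29/7 - 4 = 1/7, so |s₁ - α| = 1/7.
s₂ - α = 1821/455 - 4 = 1/455, so |s₂ - α| = 1/455.
|s₁ - α|² = 1/49.
Ratio = (1/455) / (1/49) = 7/65.

7/65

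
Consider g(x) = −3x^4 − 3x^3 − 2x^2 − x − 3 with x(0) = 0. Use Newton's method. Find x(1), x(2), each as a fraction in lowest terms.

g'(x) = −12x^3 − 9x^2 − 4x − 1.
g(0) = −3, g'(0) = −1, so x(1) = 0 − (−3)/(−1) = −3.
g(−3) = −180, g'(−3) = 254, so x(2) = (−3) − (−180)/254 = −291/127.

x(1) = −3, x(2) = −291/127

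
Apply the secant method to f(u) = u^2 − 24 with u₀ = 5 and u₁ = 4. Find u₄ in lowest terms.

4316/881

f(5) = 1, f(4) = −8. u₂ = 4 − (−8)·(4 − 5)/((−8) − 1) = 44/9.
f(4) = −8, f(44/9) = −8/81. u₃ = (44/9) − (−8/81)·((44/9) − 4)/((−8/81) − (−8)) = 49/10.
f(44/9) = −8/81, f(49/10) = 1/100. u₄ = (49/10) − (1/100)·((49/10) − (44/9))/((1/100) − (−8/81)) = 4316/881.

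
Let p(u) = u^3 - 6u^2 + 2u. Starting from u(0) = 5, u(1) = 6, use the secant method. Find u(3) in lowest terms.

p(5) = -15, p(6) = 12. u(2) = 6 - 12·(6 - 5)/(12 - (-15)) = 50/9.
p(6) = 12, p(50/9) = -1900/729. u(3) = (50/9) - (-1900/729)·((50/9) - 6)/((-1900/729) - 12) = 7500/1331.

7500/1331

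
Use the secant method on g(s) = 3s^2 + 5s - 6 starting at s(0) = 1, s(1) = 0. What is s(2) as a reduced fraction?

3/4

g(1) = 2, g(0) = -6. s(2) = 0 - (-6)·(0 - 1)/((-6) - 2) = 3/4.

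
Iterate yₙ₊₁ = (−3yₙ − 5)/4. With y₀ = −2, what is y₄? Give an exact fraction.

−287/256

y₁ = (−3·(−2) − 5)/4 = 1/4.
y₂ = (−3·(1/4) − 5)/4 = −23/16.
y₃ = (−3·(−23/16) − 5)/4 = −11/64.
y₄ = (−3·(−11/64) − 5)/4 = −287/256.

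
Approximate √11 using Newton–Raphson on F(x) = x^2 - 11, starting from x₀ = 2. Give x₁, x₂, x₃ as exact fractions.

x₁ = 15/4, x₂ = 401/120, x₃ = 319201/96240

F'(x) = 2x.
F(2) = -7, F'(2) = 4, so x₁ = 2 - (-7)/4 = 15/4.
F(15/4) = 49/16, F'(15/4) = 15/2, so x₂ = (15/4) - (49/16)/(15/2) = 401/120.
F(401/120) = 2401/14400, F'(401/120) = 401/60, so x₃ = (401/120) - (2401/14400)/(401/60) = 319201/96240.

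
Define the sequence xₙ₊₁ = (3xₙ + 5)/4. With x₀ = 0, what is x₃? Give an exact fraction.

185/64

x₁ = (3·0 + 5)/4 = 5/4.
x₂ = (3·(5/4) + 5)/4 = 35/16.
x₃ = (3·(35/16) + 5)/4 = 185/64.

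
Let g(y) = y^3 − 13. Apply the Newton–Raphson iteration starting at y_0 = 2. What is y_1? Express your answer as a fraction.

g'(y) = 3y^2.
g(2) = −5, g'(2) = 12, so y_1 = 2 − (−5)/12 = 29/12.

29/12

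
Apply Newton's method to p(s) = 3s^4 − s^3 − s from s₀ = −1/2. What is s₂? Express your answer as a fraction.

−17/352

p'(s) = 12s^3 − 3s^2 − 1.
p(−1/2) = 13/16, p'(−1/2) = −13/4, so s₁ = (−1/2) − (13/16)/(−13/4) = −1/4.
p(−1/4) = 71/256, p'(−1/4) = −11/8, so s₂ = (−1/4) − (71/256)/(−11/8) = −17/352.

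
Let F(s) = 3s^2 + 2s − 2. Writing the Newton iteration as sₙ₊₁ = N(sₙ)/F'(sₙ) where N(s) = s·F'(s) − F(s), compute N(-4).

F'(s) = 6s + 2.
N(s) = s·F'(s) − F(s) = s·(6s + 2) − (3s^2 + 2s − 2) = 3s^2 + 2.
N(-4) = 50.

50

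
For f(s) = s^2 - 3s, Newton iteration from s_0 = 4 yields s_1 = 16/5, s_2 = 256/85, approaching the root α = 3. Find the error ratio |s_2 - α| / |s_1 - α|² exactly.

5/17

s_1 - α = 16/5 - 3 = 1/5, so |s_1 - α| = 1/5.
s_2 - α = 256/85 - 3 = 1/85, so |s_2 - α| = 1/85.
|s_1 - α|² = 1/25.
Ratio = (1/85) / (1/25) = 5/17.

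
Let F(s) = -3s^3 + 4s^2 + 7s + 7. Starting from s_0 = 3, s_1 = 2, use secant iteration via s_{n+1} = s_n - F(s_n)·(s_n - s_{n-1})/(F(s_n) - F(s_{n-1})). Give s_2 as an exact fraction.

73/30

F(3) = -17, F(2) = 13. s_2 = 2 - 13·(2 - 3)/(13 - (-17)) = 73/30.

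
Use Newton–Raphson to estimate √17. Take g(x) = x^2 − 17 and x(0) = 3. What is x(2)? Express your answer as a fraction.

g'(x) = 2x.
g(3) = −8, g'(3) = 6, so x(1) = 3 − (−8)/6 = 13/3.
g(13/3) = 16/9, g'(13/3) = 26/3, so x(2) = (13/3) − (16/9)/(26/3) = 161/39.

161/39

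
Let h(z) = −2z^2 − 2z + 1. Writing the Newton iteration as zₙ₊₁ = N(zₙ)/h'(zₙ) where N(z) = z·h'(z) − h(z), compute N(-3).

−19

h'(z) = −4z − 2.
N(z) = z·h'(z) − h(z) = z·(−4z − 2) − (−2z^2 − 2z + 1) = −2z^2 − 1.
N(-3) = −19.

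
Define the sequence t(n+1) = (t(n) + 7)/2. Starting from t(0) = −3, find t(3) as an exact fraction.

23/4

t(1) = ((−3) + 7)/2 = 2.
t(2) = (2 + 7)/2 = 9/2.
t(3) = ((9/2) + 7)/2 = 23/4.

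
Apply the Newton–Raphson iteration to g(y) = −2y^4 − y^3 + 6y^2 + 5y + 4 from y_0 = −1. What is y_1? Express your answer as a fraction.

1

g'(y) = −8y^3 − 3y^2 + 12y + 5.
g(−1) = 4, g'(−1) = −2, so y_1 = (−1) − 4/(−2) = 1.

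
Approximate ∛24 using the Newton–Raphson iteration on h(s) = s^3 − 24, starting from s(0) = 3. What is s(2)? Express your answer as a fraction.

h'(s) = 3s^2.
h(3) = 3, h'(3) = 27, so s(1) = 3 − 3/27 = 26/9.
h(26/9) = 80/729, h'(26/9) = 676/27, so s(2) = (26/9) − (80/729)/(676/27) = 13162/4563.

13162/4563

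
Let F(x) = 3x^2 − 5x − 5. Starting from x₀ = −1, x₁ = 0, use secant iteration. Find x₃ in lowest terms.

F(−1) = 3, F(0) = −5. x₂ = 0 − (−5)·(0 − (−1))/((−5) − 3) = −5/8.
F(0) = −5, F(−5/8) = −45/64. x₃ = (−5/8) − (−45/64)·((−5/8) − 0)/((−45/64) − (−5)) = −8/11.

−8/11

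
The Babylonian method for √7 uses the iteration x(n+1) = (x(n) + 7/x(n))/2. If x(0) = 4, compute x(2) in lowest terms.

x(1) = (4 + 7/4)/2 = 23/8.
x(2) = (23/8 + 7/(23/8))/2 = 977/368.

977/368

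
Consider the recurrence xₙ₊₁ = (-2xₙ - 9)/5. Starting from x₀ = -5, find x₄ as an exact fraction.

x₁ = (-2·(-5) - 9)/5 = 1/5.
x₂ = (-2·(1/5) - 9)/5 = -47/25.
x₃ = (-2·(-47/25) - 9)/5 = -131/125.
x₄ = (-2·(-131/125) - 9)/5 = -863/625.

-863/625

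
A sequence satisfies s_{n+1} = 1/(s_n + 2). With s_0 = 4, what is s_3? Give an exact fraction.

13/32

s_1 = 1/(4 + 2) = 1/6.
s_2 = 1/(1/6 + 2) = 6/13.
s_3 = 1/(6/13 + 2) = 13/32.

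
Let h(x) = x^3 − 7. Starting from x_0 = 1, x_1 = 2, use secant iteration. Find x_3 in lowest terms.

1045/547

h(1) = −6, h(2) = 1. x_2 = 2 − 1·(2 − 1)/(1 − (−6)) = 13/7.
h(2) = 1, h(13/7) = −204/343. x_3 = (13/7) − (−204/343)·((13/7) − 2)/((−204/343) − 1) = 1045/547.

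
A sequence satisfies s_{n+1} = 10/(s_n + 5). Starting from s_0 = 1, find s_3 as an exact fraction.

s_1 = 10/(1 + 5) = 5/3.
s_2 = 10/(5/3 + 5) = 3/2.
s_3 = 10/(3/2 + 5) = 20/13.

20/13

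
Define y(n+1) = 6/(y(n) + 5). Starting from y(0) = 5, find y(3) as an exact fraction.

84/85

y(1) = 6/(5 + 5) = 3/5.
y(2) = 6/(3/5 + 5) = 15/14.
y(3) = 6/(15/14 + 5) = 84/85.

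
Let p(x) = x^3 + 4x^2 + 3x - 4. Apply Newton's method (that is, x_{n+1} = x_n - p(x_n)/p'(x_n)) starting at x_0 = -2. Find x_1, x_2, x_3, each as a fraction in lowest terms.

p'(x) = 3x^2 + 8x + 3.
p(-2) = -2, p'(-2) = -1, so x_1 = (-2) - (-2)/(-1) = -4.
p(-4) = -16, p'(-4) = 19, so x_2 = (-4) - (-16)/19 = -60/19.
p(-60/19) = -34816/6859, p'(-60/19) = 2763/361, so x_3 = (-60/19) - (-34816/6859)/(2763/361) = -130964/52497.

x_1 = -4, x_2 = -60/19, x_3 = -130964/52497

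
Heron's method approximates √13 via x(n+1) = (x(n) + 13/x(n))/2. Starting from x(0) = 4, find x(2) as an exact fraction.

x(1) = (4 + 13/4)/2 = 29/8.
x(2) = (29/8 + 13/(29/8))/2 = 1673/464.

1673/464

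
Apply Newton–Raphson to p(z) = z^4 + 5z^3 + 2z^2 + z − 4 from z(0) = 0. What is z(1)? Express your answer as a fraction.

4

p'(z) = 4z^3 + 15z^2 + 4z + 1.
p(0) = −4, p'(0) = 1, so z(1) = 0 − (−4)/1 = 4.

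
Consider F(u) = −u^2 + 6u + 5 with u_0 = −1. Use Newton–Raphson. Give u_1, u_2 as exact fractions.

F'(u) = −2u + 6.
F(−1) = −2, F'(−1) = 8, so u_1 = (−1) − (−2)/8 = −3/4.
F(−3/4) = −1/16, F'(−3/4) = 15/2, so u_2 = (−3/4) − (−1/16)/(15/2) = −89/120.

u_1 = −3/4, u_2 = −89/120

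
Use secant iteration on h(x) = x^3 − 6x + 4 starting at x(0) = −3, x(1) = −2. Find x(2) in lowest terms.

h(−3) = −5, h(−2) = 8. x(2) = (−2) − 8·((−2) − (−3))/(8 − (−5)) = −34/13.

−34/13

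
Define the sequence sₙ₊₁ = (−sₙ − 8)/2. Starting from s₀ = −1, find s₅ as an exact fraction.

s₁ = (−(−1) − 8)/2 = −7/2.
s₂ = (−(−7/2) − 8)/2 = −9/4.
s₃ = (−(−9/4) − 8)/2 = −23/8.
s₄ = (−(−23/8) − 8)/2 = −41/16.
s₅ = (−(−41/16) − 8)/2 = −87/32.

−87/32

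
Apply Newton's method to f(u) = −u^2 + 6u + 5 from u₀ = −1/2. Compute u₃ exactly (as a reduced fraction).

−79921/107760

f'(u) = −2u + 6.
f(−1/2) = 7/4, f'(−1/2) = 7, so u₁ = (−1/2) − (7/4)/7 = −3/4.
f(−3/4) = −1/16, f'(−3/4) = 15/2, so u₂ = (−3/4) − (−1/16)/(15/2) = −89/120.
f(−89/120) = −1/14400, f'(−89/120) = 449/60, so u₃ = (−89/120) − (−1/14400)/(449/60) = −79921/107760.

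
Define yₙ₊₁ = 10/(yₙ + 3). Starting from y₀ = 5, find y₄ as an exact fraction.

910/443

y₁ = 10/(5 + 3) = 5/4.
y₂ = 10/(5/4 + 3) = 40/17.
y₃ = 10/(40/17 + 3) = 170/91.
y₄ = 10/(170/91 + 3) = 910/443.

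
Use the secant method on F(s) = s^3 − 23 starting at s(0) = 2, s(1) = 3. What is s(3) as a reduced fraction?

F(2) = −15, F(3) = 4. s(2) = 3 − 4·(3 − 2)/(4 − (−15)) = 53/19.
F(3) = 4, F(53/19) = −8880/6859. s(3) = (53/19) − (−8880/6859)·((53/19) − 3)/((−8880/6859) − 4) = 25793/9079.

25793/9079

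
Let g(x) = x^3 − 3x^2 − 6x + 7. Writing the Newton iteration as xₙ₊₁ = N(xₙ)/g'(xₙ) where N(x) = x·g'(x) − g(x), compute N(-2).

−35

g'(x) = 3x^2 − 6x − 6.
N(x) = x·g'(x) − g(x) = x·(3x^2 − 6x − 6) − (x^3 − 3x^2 − 6x + 7) = 2x^3 − 3x^2 − 7.
N(-2) = −35.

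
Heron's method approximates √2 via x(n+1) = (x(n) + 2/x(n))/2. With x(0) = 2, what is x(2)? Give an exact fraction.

x(1) = (2 + 2/2)/2 = 3/2.
x(2) = (3/2 + 2/(3/2))/2 = 17/12.

17/12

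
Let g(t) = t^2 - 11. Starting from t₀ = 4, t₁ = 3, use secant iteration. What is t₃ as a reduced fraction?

73/22

g(4) = 5, g(3) = -2. t₂ = 3 - (-2)·(3 - 4)/((-2) - 5) = 23/7.
g(3) = -2, g(23/7) = -10/49. t₃ = (23/7) - (-10/49)·((23/7) - 3)/((-10/49) - (-2)) = 73/22.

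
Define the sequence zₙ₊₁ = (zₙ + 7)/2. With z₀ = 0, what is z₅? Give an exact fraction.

217/32

z₁ = (0 + 7)/2 = 7/2.
z₂ = ((7/2) + 7)/2 = 21/4.
z₃ = ((21/4) + 7)/2 = 49/8.
z₄ = ((49/8) + 7)/2 = 105/16.
z₅ = ((105/16) + 7)/2 = 217/32.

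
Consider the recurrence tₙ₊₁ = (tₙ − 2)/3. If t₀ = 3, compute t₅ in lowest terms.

−239/243

t₁ = (3 − 2)/3 = 1/3.
t₂ = ((1/3) − 2)/3 = −5/9.
t₃ = ((−5/9) − 2)/3 = −23/27.
t₄ = ((−23/27) − 2)/3 = −77/81.
t₅ = ((−77/81) − 2)/3 = −239/243.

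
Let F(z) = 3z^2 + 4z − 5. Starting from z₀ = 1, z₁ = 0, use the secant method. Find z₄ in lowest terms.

1015/1292

F(1) = 2, F(0) = −5. z₂ = 0 − (−5)·(0 − 1)/((−5) − 2) = 5/7.
F(0) = −5, F(5/7) = −30/49. z₃ = (5/7) − (−30/49)·((5/7) − 0)/((−30/49) − (−5)) = 35/43.
F(5/7) = −30/49, F(35/43) = 450/1849. z₄ = (35/43) − (450/1849)·((35/43) − (5/7))/((450/1849) − (−30/49)) = 1015/1292.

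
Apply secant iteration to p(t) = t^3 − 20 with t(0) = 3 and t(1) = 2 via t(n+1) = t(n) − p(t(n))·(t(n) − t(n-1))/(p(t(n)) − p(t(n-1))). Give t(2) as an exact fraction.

50/19

p(3) = 7, p(2) = −12. t(2) = 2 − (−12)·(2 − 3)/((−12) − 7) = 50/19.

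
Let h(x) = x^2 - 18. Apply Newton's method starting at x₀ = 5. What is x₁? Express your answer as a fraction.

43/10

h'(x) = 2x.
h(5) = 7, h'(5) = 10, so x₁ = 5 - 7/10 = 43/10.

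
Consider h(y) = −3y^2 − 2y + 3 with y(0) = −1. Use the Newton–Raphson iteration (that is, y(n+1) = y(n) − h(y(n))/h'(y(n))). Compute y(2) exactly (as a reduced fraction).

−39/28

h'(y) = −6y − 2.
h(−1) = 2, h'(−1) = 4, so y(1) = (−1) − 2/4 = −3/2.
h(−3/2) = −3/4, h'(−3/2) = 7, so y(2) = (−3/2) − (−3/4)/7 = −39/28.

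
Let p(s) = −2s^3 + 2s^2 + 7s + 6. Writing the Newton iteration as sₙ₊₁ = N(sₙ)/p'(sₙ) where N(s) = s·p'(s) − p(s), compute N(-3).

120

p'(s) = −6s^2 + 4s + 7.
N(s) = s·p'(s) − p(s) = s·(−6s^2 + 4s + 7) − (−2s^3 + 2s^2 + 7s + 6) = −4s^3 + 2s^2 − 6.
N(-3) = 120.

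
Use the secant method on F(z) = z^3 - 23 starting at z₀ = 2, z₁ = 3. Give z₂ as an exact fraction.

53/19

F(2) = -15, F(3) = 4. z₂ = 3 - 4·(3 - 2)/(4 - (-15)) = 53/19.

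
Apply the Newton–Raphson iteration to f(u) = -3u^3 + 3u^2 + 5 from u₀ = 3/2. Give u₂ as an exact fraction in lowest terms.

f'(u) = -9u^2 + 6u.
f(3/2) = 13/8, f'(3/2) = -45/4, so u₁ = (3/2) - (13/8)/(-45/4) = 74/45.
f(74/45) = -6929/30375, f'(74/45) = -3256/225, so u₂ = (74/45) - (-6929/30375)/(-3256/225) = 715903/439560.

715903/439560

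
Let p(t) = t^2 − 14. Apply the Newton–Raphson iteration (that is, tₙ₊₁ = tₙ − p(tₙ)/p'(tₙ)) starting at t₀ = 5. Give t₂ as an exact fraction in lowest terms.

2921/780

p'(t) = 2t.
p(5) = 11, p'(5) = 10, so t₁ = 5 − 11/10 = 39/10.
p(39/10) = 121/100, p'(39/10) = 39/5, so t₂ = (39/10) − (121/100)/(39/5) = 2921/780.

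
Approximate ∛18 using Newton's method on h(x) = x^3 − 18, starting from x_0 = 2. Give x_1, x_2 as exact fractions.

x_1 = 17/6, x_2 = 6857/2601

h'(x) = 3x^2.
h(2) = −10, h'(2) = 12, so x_1 = 2 − (−10)/12 = 17/6.
h(17/6) = 1025/216, h'(17/6) = 289/12, so x_2 = (17/6) − (1025/216)/(289/12) = 6857/2601.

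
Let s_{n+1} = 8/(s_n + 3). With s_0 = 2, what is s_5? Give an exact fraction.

4088/2405

s_1 = 8/(2 + 3) = 8/5.
s_2 = 8/(8/5 + 3) = 40/23.
s_3 = 8/(40/23 + 3) = 184/109.
s_4 = 8/(184/109 + 3) = 872/511.
s_5 = 8/(872/511 + 3) = 4088/2405.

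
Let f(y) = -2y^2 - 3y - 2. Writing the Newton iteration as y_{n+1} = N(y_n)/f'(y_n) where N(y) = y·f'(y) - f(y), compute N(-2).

f'(y) = -4y - 3.
N(y) = y·f'(y) - f(y) = y·(-4y - 3) - (-2y^2 - 3y - 2) = -2y^2 + 2.
N(-2) = -6.

-6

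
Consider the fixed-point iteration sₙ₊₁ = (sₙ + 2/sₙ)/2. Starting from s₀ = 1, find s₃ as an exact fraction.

577/408

s₁ = (1 + 2/1)/2 = 3/2.
s₂ = (3/2 + 2/(3/2))/2 = 17/12.
s₃ = (17/12 + 2/(17/12))/2 = 577/408.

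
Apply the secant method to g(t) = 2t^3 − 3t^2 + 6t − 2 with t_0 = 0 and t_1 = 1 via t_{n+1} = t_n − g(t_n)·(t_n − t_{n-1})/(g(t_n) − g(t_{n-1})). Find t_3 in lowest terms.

g(0) = −2, g(1) = 3. t_2 = 1 − 3·(1 − 0)/(3 − (−2)) = 2/5.
g(1) = 3, g(2/5) = 6/125. t_3 = (2/5) − (6/125)·((2/5) − 1)/((6/125) − 3) = 16/41.

16/41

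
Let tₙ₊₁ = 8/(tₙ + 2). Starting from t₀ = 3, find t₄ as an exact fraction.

t₁ = 8/(3 + 2) = 8/5.
t₂ = 8/(8/5 + 2) = 20/9.
t₃ = 8/(20/9 + 2) = 36/19.
t₄ = 8/(36/19 + 2) = 76/37.

76/37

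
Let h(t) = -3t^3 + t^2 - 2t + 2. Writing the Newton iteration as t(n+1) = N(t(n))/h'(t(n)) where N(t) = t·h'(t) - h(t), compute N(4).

h'(t) = -9t^2 + 2t - 2.
N(t) = t·h'(t) - h(t) = t·(-9t^2 + 2t - 2) - (-3t^3 + t^2 - 2t + 2) = -6t^3 + t^2 - 2.
N(4) = -370.

-370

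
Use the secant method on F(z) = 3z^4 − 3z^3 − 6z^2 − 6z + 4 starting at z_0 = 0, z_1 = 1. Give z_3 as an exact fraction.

F(0) = 4, F(1) = −8. z_2 = 1 − (−8)·(1 − 0)/((−8) − 4) = 1/3.
F(1) = −8, F(1/3) = 34/27. z_3 = (1/3) − (34/27)·((1/3) − 1)/((34/27) − (−8)) = 53/125.

53/125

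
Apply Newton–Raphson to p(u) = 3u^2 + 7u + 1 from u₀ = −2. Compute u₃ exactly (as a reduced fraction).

p'(u) = 6u + 7.
p(−2) = −1, p'(−2) = −5, so u₁ = (−2) − (−1)/(−5) = −11/5.
p(−11/5) = 3/25, p'(−11/5) = −31/5, so u₂ = (−11/5) − (3/25)/(−31/5) = −338/155.
p(−338/155) = 27/24025, p'(−338/155) = −943/155, so u₃ = (−338/155) − (27/24025)/(−943/155) = −318707/146165.

−318707/146165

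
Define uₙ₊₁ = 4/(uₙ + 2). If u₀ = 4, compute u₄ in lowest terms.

u₁ = 4/(4 + 2) = 2/3.
u₂ = 4/(2/3 + 2) = 3/2.
u₃ = 4/(3/2 + 2) = 8/7.
u₄ = 4/(8/7 + 2) = 14/11.

14/11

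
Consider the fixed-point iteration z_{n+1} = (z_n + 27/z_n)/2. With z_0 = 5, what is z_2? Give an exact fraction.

z_1 = (5 + 27/5)/2 = 26/5.
z_2 = (26/5 + 27/(26/5))/2 = 1351/260.

1351/260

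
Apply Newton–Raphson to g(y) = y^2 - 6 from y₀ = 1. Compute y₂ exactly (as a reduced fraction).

73/28

g'(y) = 2y.
g(1) = -5, g'(1) = 2, so y₁ = 1 - (-5)/2 = 7/2.
g(7/2) = 25/4, g'(7/2) = 7, so y₂ = (7/2) - (25/4)/7 = 73/28.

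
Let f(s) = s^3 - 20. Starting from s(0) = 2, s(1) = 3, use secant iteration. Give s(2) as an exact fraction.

f(2) = -12, f(3) = 7. s(2) = 3 - 7·(3 - 2)/(7 - (-12)) = 50/19.

50/19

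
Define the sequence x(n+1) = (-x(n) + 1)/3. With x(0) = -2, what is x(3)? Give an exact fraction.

1/3

x(1) = (-(-2) + 1)/3 = 1.
x(2) = (-1 + 1)/3 = 0.
x(3) = (-0 + 1)/3 = 1/3.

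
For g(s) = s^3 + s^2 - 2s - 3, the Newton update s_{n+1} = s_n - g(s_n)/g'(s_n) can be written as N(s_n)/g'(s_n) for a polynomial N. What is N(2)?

g'(s) = 3s^2 + 2s - 2.
N(s) = s·g'(s) - g(s) = s·(3s^2 + 2s - 2) - (s^3 + s^2 - 2s - 3) = 2s^3 + s^2 + 3.
N(2) = 23.

23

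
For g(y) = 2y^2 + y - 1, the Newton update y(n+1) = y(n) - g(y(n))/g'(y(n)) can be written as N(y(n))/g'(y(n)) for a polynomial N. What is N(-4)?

g'(y) = 4y + 1.
N(y) = y·g'(y) - g(y) = y·(4y + 1) - (2y^2 + y - 1) = 2y^2 + 1.
N(-4) = 33.

33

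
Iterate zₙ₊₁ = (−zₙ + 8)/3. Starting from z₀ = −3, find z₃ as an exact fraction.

z₁ = (−(−3) + 8)/3 = 11/3.
z₂ = (−(11/3) + 8)/3 = 13/9.
z₃ = (−(13/9) + 8)/3 = 59/27.

59/27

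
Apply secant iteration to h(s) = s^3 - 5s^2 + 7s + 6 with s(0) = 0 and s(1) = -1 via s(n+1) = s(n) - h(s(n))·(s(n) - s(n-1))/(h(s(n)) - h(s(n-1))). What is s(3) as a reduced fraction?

h(0) = 6, h(-1) = -7. s(2) = (-1) - (-7)·((-1) - 0)/((-7) - 6) = -6/13.
h(-1) = -7, h(-6/13) = 3528/2197. s(3) = (-6/13) - (3528/2197)·((-6/13) - (-1))/((3528/2197) - (-7)) = -1518/2701.

-1518/2701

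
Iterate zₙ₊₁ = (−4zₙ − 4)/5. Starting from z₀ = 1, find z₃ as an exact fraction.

z₁ = (−4·1 − 4)/5 = −8/5.
z₂ = (−4·(−8/5) − 4)/5 = 12/25.
z₃ = (−4·(12/25) − 4)/5 = −148/125.

−148/125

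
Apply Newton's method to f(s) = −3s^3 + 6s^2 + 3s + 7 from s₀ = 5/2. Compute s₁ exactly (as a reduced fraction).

253/93

f'(s) = −9s^2 + 12s + 3.
f(5/2) = 41/8, f'(5/2) = −93/4, so s₁ = (5/2) − (41/8)/(−93/4) = 253/93.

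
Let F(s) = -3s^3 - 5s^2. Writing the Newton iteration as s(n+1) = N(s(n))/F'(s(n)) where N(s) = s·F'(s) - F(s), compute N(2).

F'(s) = -9s^2 - 10s.
N(s) = s·F'(s) - F(s) = s·(-9s^2 - 10s) - (-3s^3 - 5s^2) = -6s^3 - 5s^2.
N(2) = -68.

-68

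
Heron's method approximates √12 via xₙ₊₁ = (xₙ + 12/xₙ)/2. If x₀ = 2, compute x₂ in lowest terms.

x₁ = (2 + 12/2)/2 = 4.
x₂ = (4 + 12/4)/2 = 7/2.

7/2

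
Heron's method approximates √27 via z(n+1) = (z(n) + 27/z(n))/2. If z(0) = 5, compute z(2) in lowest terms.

1351/260

z(1) = (5 + 27/5)/2 = 26/5.
z(2) = (26/5 + 27/(26/5))/2 = 1351/260.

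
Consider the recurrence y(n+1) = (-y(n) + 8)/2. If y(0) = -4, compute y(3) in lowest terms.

7/2

y(1) = (-(-4) + 8)/2 = 6.
y(2) = (-6 + 8)/2 = 1.
y(3) = (-1 + 8)/2 = 7/2.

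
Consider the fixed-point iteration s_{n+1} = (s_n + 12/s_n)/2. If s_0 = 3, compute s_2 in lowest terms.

97/28

s_1 = (3 + 12/3)/2 = 7/2.
s_2 = (7/2 + 12/(7/2))/2 = 97/28.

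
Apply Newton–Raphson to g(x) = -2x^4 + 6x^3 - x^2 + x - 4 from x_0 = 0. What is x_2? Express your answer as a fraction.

260/77

g'(x) = -8x^3 + 18x^2 - 2x + 1.
g(0) = -4, g'(0) = 1, so x_1 = 0 - (-4)/1 = 4.
g(4) = -144, g'(4) = -231, so x_2 = 4 - (-144)/(-231) = 260/77.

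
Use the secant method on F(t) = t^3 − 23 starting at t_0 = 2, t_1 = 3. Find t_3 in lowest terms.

25793/9079

F(2) = −15, F(3) = 4. t_2 = 3 − 4·(3 − 2)/(4 − (−15)) = 53/19.
F(3) = 4, F(53/19) = −8880/6859. t_3 = (53/19) − (−8880/6859)·((53/19) − 3)/((−8880/6859) − 4) = 25793/9079.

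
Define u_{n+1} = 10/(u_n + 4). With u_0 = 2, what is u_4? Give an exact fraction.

490/281

u_1 = 10/(2 + 4) = 5/3.
u_2 = 10/(5/3 + 4) = 30/17.
u_3 = 10/(30/17 + 4) = 85/49.
u_4 = 10/(85/49 + 4) = 490/281.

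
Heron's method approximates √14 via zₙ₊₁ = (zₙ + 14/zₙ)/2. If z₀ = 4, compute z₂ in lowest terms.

z₁ = (4 + 14/4)/2 = 15/4.
z₂ = (15/4 + 14/(15/4))/2 = 449/120.

449/120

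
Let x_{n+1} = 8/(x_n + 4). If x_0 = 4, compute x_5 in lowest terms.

19/13

x_1 = 8/(4 + 4) = 1.
x_2 = 8/(1 + 4) = 8/5.
x_3 = 8/(8/5 + 4) = 10/7.
x_4 = 8/(10/7 + 4) = 28/19.
x_5 = 8/(28/19 + 4) = 19/13.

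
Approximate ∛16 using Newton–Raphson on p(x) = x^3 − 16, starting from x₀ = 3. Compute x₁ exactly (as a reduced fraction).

p'(x) = 3x^2.
p(3) = 11, p'(3) = 27, so x₁ = 3 − 11/27 = 70/27.

70/27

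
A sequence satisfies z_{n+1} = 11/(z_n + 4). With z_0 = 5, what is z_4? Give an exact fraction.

z_1 = 11/(5 + 4) = 11/9.
z_2 = 11/(11/9 + 4) = 99/47.
z_3 = 11/(99/47 + 4) = 517/287.
z_4 = 11/(517/287 + 4) = 3157/1665.

3157/1665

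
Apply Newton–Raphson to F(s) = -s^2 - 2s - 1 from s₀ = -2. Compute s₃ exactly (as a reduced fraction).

-9/8

F'(s) = -2s - 2.
F(-2) = -1, F'(-2) = 2, so s₁ = (-2) - (-1)/2 = -3/2.
F(-3/2) = -1/4, F'(-3/2) = 1, so s₂ = (-3/2) - (-1/4)/1 = -5/4.
F(-5/4) = -1/16, F'(-5/4) = 1/2, so s₃ = (-5/4) - (-1/16)/(1/2) = -9/8.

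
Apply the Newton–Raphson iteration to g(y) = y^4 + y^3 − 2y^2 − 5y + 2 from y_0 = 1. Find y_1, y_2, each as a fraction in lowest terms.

g'(y) = 4y^3 + 3y^2 − 4y − 5.
g(1) = −3, g'(1) = −2, so y_1 = 1 − (−3)/(−2) = −1/2.
g(−1/2) = 63/16, g'(−1/2) = −11/4, so y_2 = (−1/2) − (63/16)/(−11/4) = 41/44.

y_1 = −1/2, y_2 = 41/44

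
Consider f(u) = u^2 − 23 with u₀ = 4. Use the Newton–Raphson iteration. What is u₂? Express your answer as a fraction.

f'(u) = 2u.
f(4) = −7, f'(4) = 8, so u₁ = 4 − (−7)/8 = 39/8.
f(39/8) = 49/64, f'(39/8) = 39/4, so u₂ = (39/8) − (49/64)/(39/4) = 2993/624.

2993/624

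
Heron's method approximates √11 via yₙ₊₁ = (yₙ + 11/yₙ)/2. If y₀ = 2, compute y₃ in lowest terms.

319201/96240

y₁ = (2 + 11/2)/2 = 15/4.
y₂ = (15/4 + 11/(15/4))/2 = 401/120.
y₃ = (401/120 + 11/(401/120))/2 = 319201/96240.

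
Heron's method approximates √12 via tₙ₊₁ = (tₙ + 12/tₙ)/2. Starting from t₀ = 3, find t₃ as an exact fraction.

18817/5432

t₁ = (3 + 12/3)/2 = 7/2.
t₂ = (7/2 + 12/(7/2))/2 = 97/28.
t₃ = (97/28 + 12/(97/28))/2 = 18817/5432.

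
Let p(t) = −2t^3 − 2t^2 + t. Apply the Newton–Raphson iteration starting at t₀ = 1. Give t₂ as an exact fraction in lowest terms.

p'(t) = −6t^2 − 4t + 1.
p(1) = −3, p'(1) = −9, so t₁ = 1 − (−3)/(−9) = 2/3.
p(2/3) = −22/27, p'(2/3) = −13/3, so t₂ = (2/3) − (−22/27)/(−13/3) = 56/117.

56/117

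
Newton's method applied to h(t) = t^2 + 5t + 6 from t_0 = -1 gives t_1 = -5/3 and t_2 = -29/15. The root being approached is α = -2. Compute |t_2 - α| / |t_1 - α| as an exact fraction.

t_1 - α = -5/3 - (-2) = -5/3 + 2 = 1/3, so |t_1 - α| = 1/3.
t_2 - α = -29/15 - (-2) = -29/15 + 2 = 1/15, so |t_2 - α| = 1/15.
Ratio = (1/15) / (1/3) = 1/5.

1/5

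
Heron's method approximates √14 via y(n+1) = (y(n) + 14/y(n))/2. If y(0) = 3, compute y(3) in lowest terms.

2133553/570216

y(1) = (3 + 14/3)/2 = 23/6.
y(2) = (23/6 + 14/(23/6))/2 = 1033/276.
y(3) = (1033/276 + 14/(1033/276))/2 = 2133553/570216.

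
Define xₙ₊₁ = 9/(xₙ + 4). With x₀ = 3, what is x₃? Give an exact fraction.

x₁ = 9/(3 + 4) = 9/7.
x₂ = 9/(9/7 + 4) = 63/37.
x₃ = 9/(63/37 + 4) = 333/211.

333/211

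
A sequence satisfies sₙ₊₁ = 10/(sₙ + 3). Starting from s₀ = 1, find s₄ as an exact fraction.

530/269

s₁ = 10/(1 + 3) = 5/2.
s₂ = 10/(5/2 + 3) = 20/11.
s₃ = 10/(20/11 + 3) = 110/53.
s₄ = 10/(110/53 + 3) = 530/269.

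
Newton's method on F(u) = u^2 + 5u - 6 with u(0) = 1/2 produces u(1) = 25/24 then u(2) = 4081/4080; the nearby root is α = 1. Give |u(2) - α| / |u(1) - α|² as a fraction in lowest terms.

12/85

u(1) - α = 25/24 - 1 = 1/24, so |u(1) - α| = 1/24.
u(2) - α = 4081/4080 - 1 = 1/4080, so |u(2) - α| = 1/4080.
|u(1) - α|² = 1/576.
Ratio = (1/4080) / (1/576) = 12/85.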